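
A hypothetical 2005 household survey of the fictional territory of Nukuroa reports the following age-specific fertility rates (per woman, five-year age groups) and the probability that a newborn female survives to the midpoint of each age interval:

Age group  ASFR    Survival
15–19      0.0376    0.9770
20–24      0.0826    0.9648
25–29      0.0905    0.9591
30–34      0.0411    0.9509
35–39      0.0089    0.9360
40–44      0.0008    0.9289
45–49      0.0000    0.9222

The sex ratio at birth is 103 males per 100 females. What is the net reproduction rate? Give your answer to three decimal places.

0.619

Proportion female at birth = 100 / (100 + 103) = 0.49261.
Each age group contributes 5 × ASFR × survival:
  15–19: 5 × 0.0376 × 0.9770 = 0.18368
  20–24: 5 × 0.0826 × 0.9648 = 0.39846
  25–29: 5 × 0.0905 × 0.9591 = 0.43399
  30–34: 5 × 0.0411 × 0.9509 = 0.19541
  35–39: 5 × 0.0089 × 0.9360 = 0.04165
  40–44: 5 × 0.0008 × 0.9289 = 0.00372
  45–49: 5 × 0.0000 × 0.9222 = 0.00000
Sum = 1.25691
NRR = 0.49261 × 1.25691 = 0.61917
An NRR under 1 implies long-run decline under these rates.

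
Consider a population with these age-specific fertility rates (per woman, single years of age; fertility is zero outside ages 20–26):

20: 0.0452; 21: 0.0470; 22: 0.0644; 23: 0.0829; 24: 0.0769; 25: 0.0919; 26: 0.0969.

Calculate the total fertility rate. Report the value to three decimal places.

Sum of ASFRs = 0.0452 + 0.0470 + 0.0644 + 0.0829 + 0.0769 + 0.0919 + 0.0969 = 0.5052
TFR = 0.5052

0.505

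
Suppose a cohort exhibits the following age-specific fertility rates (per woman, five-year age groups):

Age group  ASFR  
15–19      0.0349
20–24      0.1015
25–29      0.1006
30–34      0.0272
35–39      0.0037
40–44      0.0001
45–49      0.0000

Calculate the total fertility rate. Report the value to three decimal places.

Sum of ASFRs = 0.0349 + 0.1015 + 0.1006 + 0.0272 + 0.0037 + 0.0001 + 0.0000 = 0.2680
TFR = 5 × 0.2680 = 1.34

1.340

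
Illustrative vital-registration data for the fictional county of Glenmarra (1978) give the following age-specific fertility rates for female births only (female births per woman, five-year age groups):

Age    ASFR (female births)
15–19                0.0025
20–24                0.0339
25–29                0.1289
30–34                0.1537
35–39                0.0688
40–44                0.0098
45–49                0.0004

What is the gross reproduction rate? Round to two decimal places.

1.99

Sum of female ASFRs = 0.0025 + 0.0339 + 0.1289 + 0.1537 + 0.0688 + 0.0098 + 0.0004 = 0.3980
GRR = 5 × 0.3980 = 1.99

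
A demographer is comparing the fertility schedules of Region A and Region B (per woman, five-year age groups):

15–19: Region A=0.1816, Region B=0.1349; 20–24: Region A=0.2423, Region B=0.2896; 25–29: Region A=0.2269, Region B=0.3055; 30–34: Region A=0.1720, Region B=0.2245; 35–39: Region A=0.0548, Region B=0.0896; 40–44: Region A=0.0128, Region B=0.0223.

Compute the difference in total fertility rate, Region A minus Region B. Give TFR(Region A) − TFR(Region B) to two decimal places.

-0.88

Region A:
  Sum of ASFRs = 0.1816 + 0.2423 + 0.2269 + 0.1720 + 0.0548 + 0.0128 = 0.8904
  TFR = 5 × 0.8904 = 4.452
Region B:
  Sum of ASFRs = 0.1349 + 0.2896 + 0.3055 + 0.2245 + 0.0896 + 0.0223 = 1.0664
  TFR = 5 × 1.0664 = 5.332
Difference = 4.452 − 5.332 = -0.88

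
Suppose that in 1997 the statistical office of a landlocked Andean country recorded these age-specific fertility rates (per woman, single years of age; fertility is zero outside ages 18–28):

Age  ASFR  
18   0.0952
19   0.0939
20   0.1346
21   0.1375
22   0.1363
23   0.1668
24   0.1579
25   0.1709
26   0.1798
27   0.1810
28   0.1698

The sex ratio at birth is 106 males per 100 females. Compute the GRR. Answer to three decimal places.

Proportion female at birth = 100 / (100 + 106) = 0.48544.
Sum of ASFRs = 0.0952 + 0.0939 + 0.1346 + 0.1375 + 0.1363 + 0.1668 + 0.1579 + 0.1709 + 0.1798 + 0.1810 + 0.1698 = 1.6237
TFR = 1.6237
GRR = 0.48544 × 1.6237 = 0.78821

0.788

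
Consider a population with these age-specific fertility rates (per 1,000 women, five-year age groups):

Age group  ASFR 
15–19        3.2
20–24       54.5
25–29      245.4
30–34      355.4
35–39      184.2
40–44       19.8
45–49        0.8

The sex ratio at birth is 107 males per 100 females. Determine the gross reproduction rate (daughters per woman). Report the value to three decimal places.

2.085

Proportion female at birth = 100 / (100 + 107) = 0.48309.
Sum of ASFRs = 3.2 + 54.5 + 245.4 + 355.4 + 184.2 + 19.8 + 0.8 = 863.3
TFR = 5 × 863.3 / 1000 = 4.3165
GRR = 0.48309 × 4.3165 = 2.08526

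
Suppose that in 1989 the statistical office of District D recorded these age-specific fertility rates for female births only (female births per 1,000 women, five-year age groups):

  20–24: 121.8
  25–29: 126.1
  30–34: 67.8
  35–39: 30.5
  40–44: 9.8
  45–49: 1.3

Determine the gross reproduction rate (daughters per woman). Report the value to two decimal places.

Sum of female ASFRs = 121.8 + 126.1 + 67.8 + 30.5 + 9.8 + 1.3 = 357.3
GRR = 5 × 357.3 / 1000 = 1.7865

1.79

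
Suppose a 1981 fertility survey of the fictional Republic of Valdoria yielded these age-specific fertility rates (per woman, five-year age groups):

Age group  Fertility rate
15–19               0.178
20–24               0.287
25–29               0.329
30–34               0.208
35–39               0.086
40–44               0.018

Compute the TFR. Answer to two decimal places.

Sum of ASFRs = 0.178 + 0.287 + 0.329 + 0.208 + 0.086 + 0.018 = 1.106
TFR = 5 × 1.106 = 5.53

5.53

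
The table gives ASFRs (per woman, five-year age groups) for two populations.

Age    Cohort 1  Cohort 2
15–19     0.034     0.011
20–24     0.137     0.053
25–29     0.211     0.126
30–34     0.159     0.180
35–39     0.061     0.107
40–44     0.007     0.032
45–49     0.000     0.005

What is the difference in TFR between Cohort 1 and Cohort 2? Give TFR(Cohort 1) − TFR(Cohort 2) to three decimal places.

0.475

Cohort 1:
  Sum of ASFRs = 0.034 + 0.137 + 0.211 + 0.159 + 0.061 + 0.007 + 0.000 = 0.609
  TFR = 5 × 0.609 = 3.045
Cohort 2:
  Sum of ASFRs = 0.011 + 0.053 + 0.126 + 0.180 + 0.107 + 0.032 + 0.005 = 0.514
  TFR = 5 × 0.514 = 2.57
Difference = 3.045 − 2.57 = 0.475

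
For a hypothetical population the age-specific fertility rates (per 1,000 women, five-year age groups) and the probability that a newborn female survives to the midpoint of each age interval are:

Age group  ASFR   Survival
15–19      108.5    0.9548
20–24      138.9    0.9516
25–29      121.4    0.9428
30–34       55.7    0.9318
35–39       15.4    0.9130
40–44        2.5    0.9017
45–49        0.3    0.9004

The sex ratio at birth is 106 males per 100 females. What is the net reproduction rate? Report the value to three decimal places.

Proportion female at birth = 100 / (100 + 106) = 0.48544.
Per-age-group product (5 × ASFR × survival probability):
  15–19: 5 × 108.5/1000 × 0.9548 = 0.51798
  20–24: 5 × 138.9/1000 × 0.9516 = 0.66089
  25–29: 5 × 121.4/1000 × 0.9428 = 0.57228
  30–34: 5 × 55.7/1000 × 0.9318 = 0.25951
  35–39: 5 × 15.4/1000 × 0.9130 = 0.07030
  40–44: 5 × 2.5/1000 × 0.9017 = 0.01127
  45–49: 5 × 0.3/1000 × 0.9004 = 0.00135
Sum = 2.09358
NRR = 0.48544 × 2.09358 = 1.01631
An NRR exceeding 1 indicates intrinsic growth under these rates.

1.016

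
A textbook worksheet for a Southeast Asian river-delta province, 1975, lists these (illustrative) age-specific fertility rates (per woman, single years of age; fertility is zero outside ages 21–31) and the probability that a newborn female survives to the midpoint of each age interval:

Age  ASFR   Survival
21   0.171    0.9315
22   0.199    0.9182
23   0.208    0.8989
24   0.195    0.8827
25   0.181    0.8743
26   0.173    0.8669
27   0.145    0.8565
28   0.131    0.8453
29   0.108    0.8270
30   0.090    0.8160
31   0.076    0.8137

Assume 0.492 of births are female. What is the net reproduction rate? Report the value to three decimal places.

0.723

Proportion female at birth = 0.492.
Per-age-group product (1 × ASFR × survival probability):
  21: 1 × 0.171 × 0.9315 = 0.15929
  22: 1 × 0.199 × 0.9182 = 0.18272
  23: 1 × 0.208 × 0.8989 = 0.18697
  24: 1 × 0.195 × 0.8827 = 0.17213
  25: 1 × 0.181 × 0.8743 = 0.15825
  26: 1 × 0.173 × 0.8669 = 0.14997
  27: 1 × 0.145 × 0.8565 = 0.12419
  28: 1 × 0.131 × 0.8453 = 0.11073
  29: 1 × 0.108 × 0.8270 = 0.08932
  30: 1 × 0.090 × 0.8160 = 0.07344
  31: 1 × 0.076 × 0.8137 = 0.06184
Sum = 1.46885
NRR = 0.492 × 1.46885 = 0.72267
NRR < 1, so the cohort does not fully replace itself.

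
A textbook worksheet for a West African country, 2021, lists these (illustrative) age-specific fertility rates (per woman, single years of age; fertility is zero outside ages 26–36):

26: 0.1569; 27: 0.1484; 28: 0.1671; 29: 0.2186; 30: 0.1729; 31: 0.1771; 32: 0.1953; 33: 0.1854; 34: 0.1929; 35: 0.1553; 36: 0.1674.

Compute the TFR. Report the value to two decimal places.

Sum of ASFRs = 0.1569 + 0.1484 + 0.1671 + 0.2186 + 0.1729 + 0.1771 + 0.1953 + 0.1854 + 0.1929 + 0.1553 + 0.1674 = 1.9373
TFR = 1.9373

1.94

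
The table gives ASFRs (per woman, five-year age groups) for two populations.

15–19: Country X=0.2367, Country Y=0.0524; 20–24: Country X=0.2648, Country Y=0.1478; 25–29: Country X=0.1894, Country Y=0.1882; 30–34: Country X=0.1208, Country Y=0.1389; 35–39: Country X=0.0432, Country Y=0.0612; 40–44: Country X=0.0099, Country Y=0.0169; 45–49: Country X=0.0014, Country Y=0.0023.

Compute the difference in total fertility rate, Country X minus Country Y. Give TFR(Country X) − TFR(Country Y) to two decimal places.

1.29

Country X:
  Sum of ASFRs = 0.2367 + 0.2648 + 0.1894 + 0.1208 + 0.0432 + 0.0099 + 0.0014 = 0.8662
  TFR = 5 × 0.8662 = 4.331
Country Y:
  Sum of ASFRs = 0.0524 + 0.1478 + 0.1882 + 0.1389 + 0.0612 + 0.0169 + 0.0023 = 0.6077
  TFR = 5 × 0.6077 = 3.0385
Difference = 4.331 − 3.0385 = 1.2925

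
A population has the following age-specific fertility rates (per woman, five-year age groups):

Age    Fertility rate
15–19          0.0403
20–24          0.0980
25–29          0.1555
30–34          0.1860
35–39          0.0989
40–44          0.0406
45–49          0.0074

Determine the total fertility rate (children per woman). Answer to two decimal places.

3.13

Sum of ASFRs = 0.0403 + 0.0980 + 0.1555 + 0.1860 + 0.0989 + 0.0406 + 0.0074 = 0.6267
TFR = 5 × 0.6267 = 3.1335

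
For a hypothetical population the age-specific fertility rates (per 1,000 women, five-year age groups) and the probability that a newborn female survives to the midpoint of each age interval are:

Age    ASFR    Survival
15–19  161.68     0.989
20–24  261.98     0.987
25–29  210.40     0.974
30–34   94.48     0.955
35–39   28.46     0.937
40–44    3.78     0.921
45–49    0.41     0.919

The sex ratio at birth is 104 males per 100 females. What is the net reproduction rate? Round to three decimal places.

Proportion female at birth = 100 / (100 + 104) = 0.49020.
Each age group contributes 5 × ASFR × survival:
  15–19: 5 × 161.68/1000 × 0.989 = 0.79951
  20–24: 5 × 261.98/1000 × 0.987 = 1.29287
  25–29: 5 × 210.40/1000 × 0.974 = 1.02465
  30–34: 5 × 94.48/1000 × 0.955 = 0.45114
  35–39: 5 × 28.46/1000 × 0.937 = 0.13334
  40–44: 5 × 3.78/1000 × 0.921 = 0.01741
  45–49: 5 × 0.41/1000 × 0.919 = 0.00188
Sum = 3.72080
NRR = 0.49020 × 3.72080 = 1.82394
NRR > 1, so each generation more than replaces itself.

1.824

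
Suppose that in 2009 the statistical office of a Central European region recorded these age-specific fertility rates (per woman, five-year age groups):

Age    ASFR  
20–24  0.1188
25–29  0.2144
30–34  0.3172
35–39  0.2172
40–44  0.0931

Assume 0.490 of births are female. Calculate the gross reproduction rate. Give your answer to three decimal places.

2.354

Proportion female at birth = 0.490.
Sum of ASFRs = 0.1188 + 0.2144 + 0.3172 + 0.2172 + 0.0931 = 0.9607
TFR = 5 × 0.9607 = 4.8035
GRR = 0.490 × 4.8035 = 2.35372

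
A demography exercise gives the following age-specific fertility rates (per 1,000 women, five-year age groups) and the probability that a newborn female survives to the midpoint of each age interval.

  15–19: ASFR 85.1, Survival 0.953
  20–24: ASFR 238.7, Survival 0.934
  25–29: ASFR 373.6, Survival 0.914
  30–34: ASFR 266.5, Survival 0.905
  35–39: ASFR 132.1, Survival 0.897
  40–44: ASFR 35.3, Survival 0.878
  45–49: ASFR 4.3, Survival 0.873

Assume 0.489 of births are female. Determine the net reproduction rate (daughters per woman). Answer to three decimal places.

Proportion female at birth = 0.489.
Survival-weighted fertility by age (5·fₓ·Sₓ):
  15–19: 5 × 85.1/1000 × 0.953 = 0.40550
  20–24: 5 × 238.7/1000 × 0.934 = 1.11473
  25–29: 5 × 373.6/1000 × 0.914 = 1.70735
  30–34: 5 × 266.5/1000 × 0.905 = 1.20591
  35–39: 5 × 132.1/1000 × 0.897 = 0.59247
  40–44: 5 × 35.3/1000 × 0.878 = 0.15497
  45–49: 5 × 4.3/1000 × 0.873 = 0.01877
Sum = 5.19970
NRR = 0.489 × 5.19970 = 2.54265
With NRR above 1 the population is above replacement fertility.

2.543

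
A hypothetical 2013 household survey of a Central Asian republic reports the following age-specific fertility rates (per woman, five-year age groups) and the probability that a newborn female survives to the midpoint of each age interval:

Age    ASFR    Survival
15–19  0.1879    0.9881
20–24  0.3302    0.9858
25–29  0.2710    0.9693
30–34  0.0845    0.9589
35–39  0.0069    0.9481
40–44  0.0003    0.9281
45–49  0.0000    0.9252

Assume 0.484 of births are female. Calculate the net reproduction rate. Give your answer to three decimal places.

Proportion female at birth = 0.484.
Weighting each age-specific rate by interval width and survival:
  15–19: 5 × 0.1879 × 0.9881 = 0.92832
  20–24: 5 × 0.3302 × 0.9858 = 1.62756
  25–29: 5 × 0.2710 × 0.9693 = 1.31340
  30–34: 5 × 0.0845 × 0.9589 = 0.40514
  35–39: 5 × 0.0069 × 0.9481 = 0.03271
  40–44: 5 × 0.0003 × 0.9281 = 0.00139
  45–49: 5 × 0.0000 × 0.9252 = 0.00000
Sum = 4.30852
NRR = 0.484 × 4.30852 = 2.08532
An NRR exceeding 1 indicates intrinsic growth under these rates.

2.085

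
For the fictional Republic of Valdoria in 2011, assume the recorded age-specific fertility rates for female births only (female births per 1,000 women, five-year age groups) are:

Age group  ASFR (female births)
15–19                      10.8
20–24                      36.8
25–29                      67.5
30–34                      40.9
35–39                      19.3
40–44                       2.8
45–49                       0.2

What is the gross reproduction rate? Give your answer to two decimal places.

0.89

Sum of female ASFRs = 10.8 + 36.8 + 67.5 + 40.9 + 19.3 + 2.8 + 0.2 = 178.3
GRR = 5 × 178.3 / 1000 = 0.8915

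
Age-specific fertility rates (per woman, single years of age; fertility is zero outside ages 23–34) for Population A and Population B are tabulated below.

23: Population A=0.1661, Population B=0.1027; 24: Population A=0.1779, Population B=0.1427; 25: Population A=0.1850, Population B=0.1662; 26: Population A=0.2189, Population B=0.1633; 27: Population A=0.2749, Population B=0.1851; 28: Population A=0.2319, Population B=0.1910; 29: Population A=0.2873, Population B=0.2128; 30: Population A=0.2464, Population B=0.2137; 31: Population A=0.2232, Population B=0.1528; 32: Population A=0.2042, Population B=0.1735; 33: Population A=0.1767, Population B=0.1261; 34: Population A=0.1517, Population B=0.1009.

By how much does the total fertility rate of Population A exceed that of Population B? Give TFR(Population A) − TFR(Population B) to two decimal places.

0.61

Population A:
  Sum of ASFRs = 0.1661 + 0.1779 + 0.1850 + 0.2189 + 0.2749 + 0.2319 + 0.2873 + 0.2464 + 0.2232 + 0.2042 + 0.1767 + 0.1517 = 2.5442
  TFR = 2.5442
Population B:
  Sum of ASFRs = 0.1027 + 0.1427 + 0.1662 + 0.1633 + 0.1851 + 0.1910 + 0.2128 + 0.2137 + 0.1528 + 0.1735 + 0.1261 + 0.1009 = 1.9308
  TFR = 1.9308
Difference = 2.5442 − 1.9308 = 0.6134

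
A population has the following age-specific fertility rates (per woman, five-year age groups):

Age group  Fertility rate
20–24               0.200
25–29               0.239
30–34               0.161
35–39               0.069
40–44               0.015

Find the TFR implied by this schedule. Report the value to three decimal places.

Sum of ASFRs = 0.200 + 0.239 + 0.161 + 0.069 + 0.015 = 0.684
TFR = 5 × 0.684 = 3.42

3.420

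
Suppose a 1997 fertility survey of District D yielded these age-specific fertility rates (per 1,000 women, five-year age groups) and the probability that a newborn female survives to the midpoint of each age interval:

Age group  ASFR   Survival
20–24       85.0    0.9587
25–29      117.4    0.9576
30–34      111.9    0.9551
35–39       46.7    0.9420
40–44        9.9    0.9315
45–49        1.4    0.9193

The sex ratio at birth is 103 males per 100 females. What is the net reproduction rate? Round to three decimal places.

Proportion female at birth = 100 / (100 + 103) = 0.49261.
Survival-weighted fertility by age (5·fₓ·Sₓ):
  20–24: 5 × 85.0/1000 × 0.9587 = 0.40745
  25–29: 5 × 117.4/1000 × 0.9576 = 0.56211
  30–34: 5 × 111.9/1000 × 0.9551 = 0.53438
  35–39: 5 × 46.7/1000 × 0.9420 = 0.21996
  40–44: 5 × 9.9/1000 × 0.9315 = 0.04611
  45–49: 5 × 1.4/1000 × 0.9193 = 0.00644
Sum = 1.77645
NRR = 0.49261 × 1.77645 = 0.87510
NRR < 1, so the cohort does not fully replace itself.

0.875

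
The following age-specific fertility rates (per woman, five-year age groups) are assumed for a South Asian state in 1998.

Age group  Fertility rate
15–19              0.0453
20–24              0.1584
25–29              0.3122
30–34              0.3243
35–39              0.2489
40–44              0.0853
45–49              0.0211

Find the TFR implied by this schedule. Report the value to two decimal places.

5.98

Sum of ASFRs = 0.0453 + 0.1584 + 0.3122 + 0.3243 + 0.2489 + 0.0853 + 0.0211 = 1.1955
TFR = 5 × 1.1955 = 5.9775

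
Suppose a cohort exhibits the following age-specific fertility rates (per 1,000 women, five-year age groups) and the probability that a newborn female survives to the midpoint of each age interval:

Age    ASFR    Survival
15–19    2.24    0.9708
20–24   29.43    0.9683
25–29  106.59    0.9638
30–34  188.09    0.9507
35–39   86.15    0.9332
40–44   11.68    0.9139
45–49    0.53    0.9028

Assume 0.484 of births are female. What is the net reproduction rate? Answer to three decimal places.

Proportion female at birth = 0.484.
Weighting each age-specific rate by interval width and survival:
  15–19: 5 × 2.24/1000 × 0.9708 = 0.01087
  20–24: 5 × 29.43/1000 × 0.9683 = 0.14249
  25–29: 5 × 106.59/1000 × 0.9638 = 0.51366
  30–34: 5 × 188.09/1000 × 0.9507 = 0.89409
  35–39: 5 × 86.15/1000 × 0.9332 = 0.40198
  40–44: 5 × 11.68/1000 × 0.9139 = 0.05337
  45–49: 5 × 0.53/1000 × 0.9028 = 0.00239
Sum = 2.01885
NRR = 0.484 × 2.01885 = 0.97712

0.977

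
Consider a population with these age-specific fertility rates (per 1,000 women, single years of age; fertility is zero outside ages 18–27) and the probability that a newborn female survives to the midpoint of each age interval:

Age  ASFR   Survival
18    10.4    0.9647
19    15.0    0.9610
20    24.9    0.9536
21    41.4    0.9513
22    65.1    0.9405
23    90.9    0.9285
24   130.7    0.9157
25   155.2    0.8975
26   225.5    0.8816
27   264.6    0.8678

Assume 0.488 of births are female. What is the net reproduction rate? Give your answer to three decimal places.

0.449

Proportion female at birth = 0.488.
Survival-weighted fertility by age (1·fₓ·Sₓ):
  18: 1 × 10.4/1000 × 0.9647 = 0.01003
  19: 1 × 15.0/1000 × 0.9610 = 0.01442
  20: 1 × 24.9/1000 × 0.9536 = 0.02374
  21: 1 × 41.4/1000 × 0.9513 = 0.03938
  22: 1 × 65.1/1000 × 0.9405 = 0.06123
  23: 1 × 90.9/1000 × 0.9285 = 0.08440
  24: 1 × 130.7/1000 × 0.9157 = 0.11968
  25: 1 × 155.2/1000 × 0.8975 = 0.13929
  26: 1 × 225.5/1000 × 0.8816 = 0.19880
  27: 1 × 264.6/1000 × 0.8678 = 0.22962
Sum = 0.92059
NRR = 0.488 × 0.92059 = 0.44925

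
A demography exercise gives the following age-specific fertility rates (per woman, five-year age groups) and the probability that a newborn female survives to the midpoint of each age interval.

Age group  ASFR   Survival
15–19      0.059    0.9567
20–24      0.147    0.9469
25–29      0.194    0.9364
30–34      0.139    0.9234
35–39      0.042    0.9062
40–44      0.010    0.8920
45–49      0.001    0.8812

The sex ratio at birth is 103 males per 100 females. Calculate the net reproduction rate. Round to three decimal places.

1.363

Proportion female at birth = 100 / (100 + 103) = 0.49261.
Each age group contributes 5 × ASFR × survival:
  15–19: 5 × 0.059 × 0.9567 = 0.28223
  20–24: 5 × 0.147 × 0.9469 = 0.69597
  25–29: 5 × 0.194 × 0.9364 = 0.90831
  30–34: 5 × 0.139 × 0.9234 = 0.64176
  35–39: 5 × 0.042 × 0.9062 = 0.19030
  40–44: 5 × 0.010 × 0.8920 = 0.04460
  45–49: 5 × 0.001 × 0.8812 = 0.00441
Sum = 2.76758
NRR = 0.49261 × 2.76758 = 1.36334
NRR > 1, so each generation more than replaces itself.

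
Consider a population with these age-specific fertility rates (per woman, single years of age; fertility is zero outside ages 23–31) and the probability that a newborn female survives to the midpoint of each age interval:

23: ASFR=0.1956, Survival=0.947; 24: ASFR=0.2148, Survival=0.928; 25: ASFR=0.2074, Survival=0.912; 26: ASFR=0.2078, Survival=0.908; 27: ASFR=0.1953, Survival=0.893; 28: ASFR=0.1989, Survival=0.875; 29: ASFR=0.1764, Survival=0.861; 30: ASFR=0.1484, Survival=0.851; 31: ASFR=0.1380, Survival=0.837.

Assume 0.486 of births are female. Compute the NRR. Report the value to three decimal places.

Proportion female at birth = 0.486.
Weighting each age-specific rate by interval width and survival:
  23: 1 × 0.1956 × 0.947 = 0.18523
  24: 1 × 0.2148 × 0.928 = 0.19933
  25: 1 × 0.2074 × 0.912 = 0.18915
  26: 1 × 0.2078 × 0.908 = 0.18868
  27: 1 × 0.1953 × 0.893 = 0.17440
  28: 1 × 0.1989 × 0.875 = 0.17404
  29: 1 × 0.1764 × 0.861 = 0.15188
  30: 1 × 0.1484 × 0.851 = 0.12629
  31: 1 × 0.1380 × 0.837 = 0.11551
Sum = 1.50451
NRR = 0.486 × 1.50451 = 0.73119
NRR < 1, so the cohort does not fully replace itself.

0.731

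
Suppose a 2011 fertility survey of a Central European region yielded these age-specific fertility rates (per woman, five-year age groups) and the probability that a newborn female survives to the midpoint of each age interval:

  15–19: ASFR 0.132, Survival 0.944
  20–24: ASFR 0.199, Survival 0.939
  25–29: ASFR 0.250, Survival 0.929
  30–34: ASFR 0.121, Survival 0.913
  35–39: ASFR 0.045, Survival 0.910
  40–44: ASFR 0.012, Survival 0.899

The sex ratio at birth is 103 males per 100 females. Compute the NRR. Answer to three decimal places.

Proportion female at birth = 100 / (100 + 103) = 0.49261.
Survival-weighted fertility by age (5·fₓ·Sₓ):
  15–19: 5 × 0.132 × 0.944 = 0.62304
  20–24: 5 × 0.199 × 0.939 = 0.93431
  25–29: 5 × 0.250 × 0.929 = 1.16125
  30–34: 5 × 0.121 × 0.913 = 0.55237
  35–39: 5 × 0.045 × 0.910 = 0.20475
  40–44: 5 × 0.012 × 0.899 = 0.05394
Sum = 3.52966
NRR = 0.49261 × 3.52966 = 1.73875
An NRR exceeding 1 indicates intrinsic growth under these rates.

1.739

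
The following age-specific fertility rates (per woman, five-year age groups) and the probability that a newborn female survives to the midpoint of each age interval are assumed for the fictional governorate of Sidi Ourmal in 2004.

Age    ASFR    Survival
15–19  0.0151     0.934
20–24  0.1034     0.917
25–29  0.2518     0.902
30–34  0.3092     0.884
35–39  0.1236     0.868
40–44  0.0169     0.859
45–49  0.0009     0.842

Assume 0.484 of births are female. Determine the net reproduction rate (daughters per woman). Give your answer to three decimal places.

1.771

Proportion female at birth = 0.484.
Per-age-group product (5 × ASFR × survival probability):
  15–19: 5 × 0.0151 × 0.934 = 0.07052
  20–24: 5 × 0.1034 × 0.917 = 0.47409
  25–29: 5 × 0.2518 × 0.902 = 1.13562
  30–34: 5 × 0.3092 × 0.884 = 1.36666
  35–39: 5 × 0.1236 × 0.868 = 0.53642
  40–44: 5 × 0.0169 × 0.859 = 0.07259
  45–49: 5 × 0.0009 × 0.842 = 0.00379
Sum = 3.65969
NRR = 0.484 × 3.65969 = 1.77129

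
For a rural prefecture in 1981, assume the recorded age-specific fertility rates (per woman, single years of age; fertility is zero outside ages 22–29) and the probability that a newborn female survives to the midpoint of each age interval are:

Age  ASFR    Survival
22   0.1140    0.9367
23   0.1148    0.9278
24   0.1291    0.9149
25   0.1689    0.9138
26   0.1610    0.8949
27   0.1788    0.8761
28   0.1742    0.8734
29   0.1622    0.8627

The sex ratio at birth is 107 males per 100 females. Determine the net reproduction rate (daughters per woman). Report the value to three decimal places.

0.521

Proportion female at birth = 100 / (100 + 107) = 0.48309.
Each age group contributes 1 × ASFR × survival:
  22: 1 × 0.1140 × 0.9367 = 0.10678
  23: 1 × 0.1148 × 0.9278 = 0.10651
  24: 1 × 0.1291 × 0.9149 = 0.11811
  25: 1 × 0.1689 × 0.9138 = 0.15434
  26: 1 × 0.1610 × 0.8949 = 0.14408
  27: 1 × 0.1788 × 0.8761 = 0.15665
  28: 1 × 0.1742 × 0.8734 = 0.15215
  29: 1 × 0.1622 × 0.8627 = 0.13993
Sum = 1.07855
NRR = 0.48309 × 1.07855 = 0.52104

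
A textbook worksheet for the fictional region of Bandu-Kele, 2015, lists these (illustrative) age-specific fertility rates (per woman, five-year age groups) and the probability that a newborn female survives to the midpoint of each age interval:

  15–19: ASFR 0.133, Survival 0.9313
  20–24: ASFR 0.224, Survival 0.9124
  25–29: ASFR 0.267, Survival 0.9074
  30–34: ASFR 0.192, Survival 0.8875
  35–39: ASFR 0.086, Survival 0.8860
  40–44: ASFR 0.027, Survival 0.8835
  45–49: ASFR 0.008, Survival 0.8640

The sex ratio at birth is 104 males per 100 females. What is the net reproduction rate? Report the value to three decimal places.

2.078

Proportion female at birth = 100 / (100 + 104) = 0.49020.
Each age group contributes 5 × ASFR × survival:
  15–19: 5 × 0.133 × 0.9313 = 0.61931
  20–24: 5 × 0.224 × 0.9124 = 1.02189
  25–29: 5 × 0.267 × 0.9074 = 1.21138
  30–34: 5 × 0.192 × 0.8875 = 0.85200
  35–39: 5 × 0.086 × 0.8860 = 0.38098
  40–44: 5 × 0.027 × 0.8835 = 0.11927
  45–49: 5 × 0.008 × 0.8640 = 0.03456
Sum = 4.23939
NRR = 0.49020 × 4.23939 = 2.07815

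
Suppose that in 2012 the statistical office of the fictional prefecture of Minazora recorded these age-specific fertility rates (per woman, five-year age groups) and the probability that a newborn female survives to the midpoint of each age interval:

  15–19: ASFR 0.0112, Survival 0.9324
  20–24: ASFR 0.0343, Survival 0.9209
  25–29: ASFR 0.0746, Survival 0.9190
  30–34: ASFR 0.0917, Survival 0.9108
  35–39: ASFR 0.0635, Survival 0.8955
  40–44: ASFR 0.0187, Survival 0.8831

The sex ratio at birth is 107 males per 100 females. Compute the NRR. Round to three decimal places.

0.646

Proportion female at birth = 100 / (100 + 107) = 0.48309.
Each age group contributes 5 × ASFR × survival:
  15–19: 5 × 0.0112 × 0.9324 = 0.05221
  20–24: 5 × 0.0343 × 0.9209 = 0.15793
  25–29: 5 × 0.0746 × 0.9190 = 0.34279
  30–34: 5 × 0.0917 × 0.9108 = 0.41760
  35–39: 5 × 0.0635 × 0.8955 = 0.28432
  40–44: 5 × 0.0187 × 0.8831 = 0.08257
Sum = 1.33742
NRR = 0.48309 × 1.33742 = 0.64609
An NRR under 1 implies long-run decline under these rates.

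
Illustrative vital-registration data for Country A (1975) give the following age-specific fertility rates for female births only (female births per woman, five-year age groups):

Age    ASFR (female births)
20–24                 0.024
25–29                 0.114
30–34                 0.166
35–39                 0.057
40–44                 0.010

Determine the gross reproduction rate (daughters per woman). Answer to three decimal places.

Sum of female ASFRs = 0.024 + 0.114 + 0.166 + 0.057 + 0.010 = 0.371
GRR = 5 × 0.371 = 1.855

1.855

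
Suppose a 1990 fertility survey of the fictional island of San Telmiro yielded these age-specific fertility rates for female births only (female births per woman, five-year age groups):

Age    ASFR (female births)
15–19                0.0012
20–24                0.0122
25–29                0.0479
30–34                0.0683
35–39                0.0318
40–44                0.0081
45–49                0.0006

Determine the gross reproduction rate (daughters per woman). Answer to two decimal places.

0.85

Sum of female ASFRs = 0.0012 + 0.0122 + 0.0479 + 0.0683 + 0.0318 + 0.0081 + 0.0006 = 0.1701
GRR = 5 × 0.1701 = 0.8505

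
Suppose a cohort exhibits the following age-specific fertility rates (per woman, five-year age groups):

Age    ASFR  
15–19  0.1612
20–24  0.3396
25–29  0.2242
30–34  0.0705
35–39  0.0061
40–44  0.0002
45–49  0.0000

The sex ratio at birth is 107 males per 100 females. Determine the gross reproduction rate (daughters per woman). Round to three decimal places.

Proportion female at birth = 100 / (100 + 107) = 0.48309.
Sum of ASFRs = 0.1612 + 0.3396 + 0.2242 + 0.0705 + 0.0061 + 0.0002 + 0.0000 = 0.8018
TFR = 5 × 0.8018 = 4.009
GRR = 0.48309 × 4.009 = 1.93671

1.937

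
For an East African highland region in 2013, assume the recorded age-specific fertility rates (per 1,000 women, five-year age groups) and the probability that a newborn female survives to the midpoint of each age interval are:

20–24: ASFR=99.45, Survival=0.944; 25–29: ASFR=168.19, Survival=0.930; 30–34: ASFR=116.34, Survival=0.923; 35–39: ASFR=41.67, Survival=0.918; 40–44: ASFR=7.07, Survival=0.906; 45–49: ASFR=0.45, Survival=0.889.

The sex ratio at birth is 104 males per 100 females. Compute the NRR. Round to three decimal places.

0.987

Proportion female at birth = 100 / (100 + 104) = 0.49020.
Each age group contributes 5 × ASFR × survival:
  20–24: 5 × 99.45/1000 × 0.944 = 0.46940
  25–29: 5 × 168.19/1000 × 0.930 = 0.78208
  30–34: 5 × 116.34/1000 × 0.923 = 0.53691
  35–39: 5 × 41.67/1000 × 0.918 = 0.19127
  40–44: 5 × 7.07/1000 × 0.906 = 0.03203
  45–49: 5 × 0.45/1000 × 0.889 = 0.00200
Sum = 2.01369
NRR = 0.49020 × 2.01369 = 0.98711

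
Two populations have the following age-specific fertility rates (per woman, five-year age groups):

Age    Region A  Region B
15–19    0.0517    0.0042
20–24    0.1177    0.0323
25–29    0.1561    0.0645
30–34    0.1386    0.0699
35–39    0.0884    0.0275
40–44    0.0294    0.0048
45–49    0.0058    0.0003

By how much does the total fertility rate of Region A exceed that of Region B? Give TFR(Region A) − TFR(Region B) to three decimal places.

Region A:
  Sum of ASFRs = 0.0517 + 0.1177 + 0.1561 + 0.1386 + 0.0884 + 0.0294 + 0.0058 = 0.5877
  TFR = 5 × 0.5877 = 2.9385
Region B:
  Sum of ASFRs = 0.0042 + 0.0323 + 0.0645 + 0.0699 + 0.0275 + 0.0048 + 0.0003 = 0.2035
  TFR = 5 × 0.2035 = 1.0175
Difference = 2.9385 − 1.0175 = 1.921

1.921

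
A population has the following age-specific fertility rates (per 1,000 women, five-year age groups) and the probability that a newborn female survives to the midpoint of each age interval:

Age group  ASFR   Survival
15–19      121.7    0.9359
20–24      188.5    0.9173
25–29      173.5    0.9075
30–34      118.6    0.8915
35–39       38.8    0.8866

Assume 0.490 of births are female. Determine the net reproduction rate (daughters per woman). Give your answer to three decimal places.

1.432

Proportion female at birth = 0.490.
Each age group contributes 5 × ASFR × survival:
  15–19: 5 × 121.7/1000 × 0.9359 = 0.56950
  20–24: 5 × 188.5/1000 × 0.9173 = 0.86456
  25–29: 5 × 173.5/1000 × 0.9075 = 0.78726
  30–34: 5 × 118.6/1000 × 0.8915 = 0.52866
  35–39: 5 × 38.8/1000 × 0.8866 = 0.17200
Sum = 2.92198
NRR = 0.490 × 2.92198 = 1.43177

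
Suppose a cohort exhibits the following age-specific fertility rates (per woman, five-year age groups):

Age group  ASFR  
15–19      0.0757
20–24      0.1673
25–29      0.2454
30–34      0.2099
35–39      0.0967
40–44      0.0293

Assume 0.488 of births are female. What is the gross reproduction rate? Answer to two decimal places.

2.01

Proportion female at birth = 0.488.
Sum of ASFRs = 0.0757 + 0.1673 + 0.2454 + 0.2099 + 0.0967 + 0.0293 = 0.8243
TFR = 5 × 0.8243 = 4.1215
GRR = 0.488 × 4.1215 = 2.01129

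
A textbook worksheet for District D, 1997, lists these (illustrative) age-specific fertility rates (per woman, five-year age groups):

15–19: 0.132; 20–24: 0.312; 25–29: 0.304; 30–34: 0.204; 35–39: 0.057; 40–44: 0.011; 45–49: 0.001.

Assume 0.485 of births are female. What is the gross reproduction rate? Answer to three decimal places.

Proportion female at birth = 0.485.
Sum of ASFRs = 0.132 + 0.312 + 0.304 + 0.204 + 0.057 + 0.011 + 0.001 = 1.021
TFR = 5 × 1.021 = 5.105
GRR = 0.485 × 5.105 = 2.47593

2.476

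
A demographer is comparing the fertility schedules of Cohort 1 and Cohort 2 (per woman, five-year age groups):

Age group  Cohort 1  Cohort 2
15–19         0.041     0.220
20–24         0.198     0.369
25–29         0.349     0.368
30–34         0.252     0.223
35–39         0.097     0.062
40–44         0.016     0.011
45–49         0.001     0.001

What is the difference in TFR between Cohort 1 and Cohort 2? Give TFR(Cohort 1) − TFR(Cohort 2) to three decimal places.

-1.500

Cohort 1:
  Sum of ASFRs = 0.041 + 0.198 + 0.349 + 0.252 + 0.097 + 0.016 + 0.001 = 0.954
  TFR = 5 × 0.954 = 4.77
Cohort 2:
  Sum of ASFRs = 0.220 + 0.369 + 0.368 + 0.223 + 0.062 + 0.011 + 0.001 = 1.254
  TFR = 5 × 1.254 = 6.27
Difference = 4.77 − 6.27 = -1.5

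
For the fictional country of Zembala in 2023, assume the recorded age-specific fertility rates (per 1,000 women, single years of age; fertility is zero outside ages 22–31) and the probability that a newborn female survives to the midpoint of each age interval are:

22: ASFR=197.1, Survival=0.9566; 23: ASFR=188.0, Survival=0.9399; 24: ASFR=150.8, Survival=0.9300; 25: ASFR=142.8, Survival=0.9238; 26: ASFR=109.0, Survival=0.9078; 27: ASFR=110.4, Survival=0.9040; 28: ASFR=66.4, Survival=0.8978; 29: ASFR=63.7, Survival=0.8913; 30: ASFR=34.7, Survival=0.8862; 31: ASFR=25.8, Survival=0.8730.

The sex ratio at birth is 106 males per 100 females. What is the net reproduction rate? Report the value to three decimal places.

0.488

Proportion female at birth = 100 / (100 + 106) = 0.48544.
Per-age-group product (1 × ASFR × survival probability):
  22: 1 × 197.1/1000 × 0.9566 = 0.18855
  23: 1 × 188.0/1000 × 0.9399 = 0.17670
  24: 1 × 150.8/1000 × 0.9300 = 0.14024
  25: 1 × 142.8/1000 × 0.9238 = 0.13192
  26: 1 × 109.0/1000 × 0.9078 = 0.09895
  27: 1 × 110.4/1000 × 0.9040 = 0.09980
  28: 1 × 66.4/1000 × 0.8978 = 0.05961
  29: 1 × 63.7/1000 × 0.8913 = 0.05678
  30: 1 × 34.7/1000 × 0.8862 = 0.03075
  31: 1 × 25.8/1000 × 0.8730 = 0.02252
Sum = 1.00582
NRR = 0.48544 × 1.00582 = 0.48827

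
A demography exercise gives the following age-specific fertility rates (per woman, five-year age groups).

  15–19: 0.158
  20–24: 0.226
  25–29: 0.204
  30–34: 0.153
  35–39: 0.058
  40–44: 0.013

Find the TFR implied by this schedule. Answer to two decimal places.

Sum of ASFRs = 0.158 + 0.226 + 0.204 + 0.153 + 0.058 + 0.013 = 0.812
TFR = 5 × 0.812 = 4.06

4.06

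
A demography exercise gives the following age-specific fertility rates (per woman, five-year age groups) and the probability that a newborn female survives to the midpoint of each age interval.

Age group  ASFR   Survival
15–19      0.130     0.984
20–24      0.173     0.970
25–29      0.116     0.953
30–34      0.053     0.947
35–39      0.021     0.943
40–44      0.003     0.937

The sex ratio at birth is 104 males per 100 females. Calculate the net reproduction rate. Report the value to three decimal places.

1.174

Proportion female at birth = 100 / (100 + 104) = 0.49020.
Each age group contributes 5 × ASFR × survival:
  15–19: 5 × 0.130 × 0.984 = 0.63960
  20–24: 5 × 0.173 × 0.970 = 0.83905
  25–29: 5 × 0.116 × 0.953 = 0.55274
  30–34: 5 × 0.053 × 0.947 = 0.25096
  35–39: 5 × 0.021 × 0.943 = 0.09902
  40–44: 5 × 0.003 × 0.937 = 0.01406
Sum = 2.39543
NRR = 0.49020 × 2.39543 = 1.17424
NRR > 1, so each generation more than replaces itself.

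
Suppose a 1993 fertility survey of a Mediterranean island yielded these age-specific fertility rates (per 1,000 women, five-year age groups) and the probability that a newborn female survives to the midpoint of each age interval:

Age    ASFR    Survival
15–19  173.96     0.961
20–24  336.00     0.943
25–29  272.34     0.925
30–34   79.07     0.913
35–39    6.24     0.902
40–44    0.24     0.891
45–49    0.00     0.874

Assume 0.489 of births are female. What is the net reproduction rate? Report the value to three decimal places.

1.990

Proportion female at birth = 0.489.
Survival-weighted fertility by age (5·fₓ·Sₓ):
  15–19: 5 × 173.96/1000 × 0.961 = 0.83588
  20–24: 5 × 336.00/1000 × 0.943 = 1.58424
  25–29: 5 × 272.34/1000 × 0.925 = 1.25957
  30–34: 5 × 79.07/1000 × 0.913 = 0.36095
  35–39: 5 × 6.24/1000 × 0.902 = 0.02814
  40–44: 5 × 0.24/1000 × 0.891 = 0.00107
  45–49: 5 × 0.00/1000 × 0.874 = 0.00000
Sum = 4.06985
NRR = 0.489 × 4.06985 = 1.99016
An NRR exceeding 1 indicates intrinsic growth under these rates.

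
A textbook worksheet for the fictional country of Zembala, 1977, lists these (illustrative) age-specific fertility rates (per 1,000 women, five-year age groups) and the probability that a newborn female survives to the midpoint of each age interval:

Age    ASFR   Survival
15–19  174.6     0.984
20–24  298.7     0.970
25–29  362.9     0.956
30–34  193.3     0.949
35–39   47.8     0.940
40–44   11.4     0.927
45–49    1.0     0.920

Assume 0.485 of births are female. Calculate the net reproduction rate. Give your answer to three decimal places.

2.542

Proportion female at birth = 0.485.
Each age group contributes 5 × ASFR × survival:
  15–19: 5 × 174.6/1000 × 0.984 = 0.85903
  20–24: 5 × 298.7/1000 × 0.970 = 1.44870
  25–29: 5 × 362.9/1000 × 0.956 = 1.73466
  30–34: 5 × 193.3/1000 × 0.949 = 0.91721
  35–39: 5 × 47.8/1000 × 0.940 = 0.22466
  40–44: 5 × 11.4/1000 × 0.927 = 0.05284
  45–49: 5 × 1.0/1000 × 0.920 = 0.00460
Sum = 5.24170
NRR = 0.485 × 5.24170 = 2.54222
An NRR exceeding 1 indicates intrinsic growth under these rates.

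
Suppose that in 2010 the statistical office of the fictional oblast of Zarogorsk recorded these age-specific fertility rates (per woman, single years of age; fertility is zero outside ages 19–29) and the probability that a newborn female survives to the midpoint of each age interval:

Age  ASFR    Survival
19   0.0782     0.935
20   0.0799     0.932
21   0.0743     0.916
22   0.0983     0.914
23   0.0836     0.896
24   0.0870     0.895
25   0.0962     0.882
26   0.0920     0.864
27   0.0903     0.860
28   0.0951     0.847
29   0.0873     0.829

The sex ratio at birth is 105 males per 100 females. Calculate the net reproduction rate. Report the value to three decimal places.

Proportion female at birth = 100 / (100 + 105) = 0.48780.
Survival-weighted fertility by age (1·fₓ·Sₓ):
  19: 1 × 0.0782 × 0.935 = 0.07312
  20: 1 × 0.0799 × 0.932 = 0.07447
  21: 1 × 0.0743 × 0.916 = 0.06806
  22: 1 × 0.0983 × 0.914 = 0.08985
  23: 1 × 0.0836 × 0.896 = 0.07491
  24: 1 × 0.0870 × 0.895 = 0.07787
  25: 1 × 0.0962 × 0.882 = 0.08485
  26: 1 × 0.0920 × 0.864 = 0.07949
  27: 1 × 0.0903 × 0.860 = 0.07766
  28: 1 × 0.0951 × 0.847 = 0.08055
  29: 1 × 0.0873 × 0.829 = 0.07237
Sum = 0.85320
NRR = 0.48780 × 0.85320 = 0.41619
NRR < 1, so the cohort does not fully replace itself.

0.416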